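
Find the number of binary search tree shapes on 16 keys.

Rooted binary trees with 16 nodes (each child slot possibly empty) number C_16.
C_16 = 35357670.

35357670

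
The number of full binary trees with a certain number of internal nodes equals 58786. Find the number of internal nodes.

11

Full binary trees with n internal nodes are counted by C_n. The Catalan number equal to 58786 is C_11.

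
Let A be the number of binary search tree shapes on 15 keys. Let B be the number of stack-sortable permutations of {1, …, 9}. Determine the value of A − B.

9689983

Rooted binary trees with 15 nodes (each child slot possibly empty) number C_15. So A = C_15 = 9694845.
By Knuth's characterisation, the stack-sortable permutations of length 9 are the 231-avoiders, numbering C_9. So B = C_9 = 4862.
A − B = 9694845 − 4862 = 9689983.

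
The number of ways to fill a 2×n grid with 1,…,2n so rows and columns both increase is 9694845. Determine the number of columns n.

Standard Young tableaux of shape 2×n are counted by C_n; 9694845 = C_15.

15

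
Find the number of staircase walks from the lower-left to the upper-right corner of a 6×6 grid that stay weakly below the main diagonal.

132

Sub-diagonal monotone paths from (0,0) to (6,6) biject with Dyck paths of semilength 6, giving C_6.
C_6 = C_5 · 2(2·5+1)/(5+2) = 42 · 22/7 = 132.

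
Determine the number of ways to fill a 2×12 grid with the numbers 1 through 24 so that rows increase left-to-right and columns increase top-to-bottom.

Standard Young tableaux of shape 2×n are counted by C_n; here n = 12.
C_12 = 208012.

208012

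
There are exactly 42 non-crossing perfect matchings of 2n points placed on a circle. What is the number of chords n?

Non-crossing pairings of 2n points on a circle are counted by C_n. The Catalan number equal to 42 is C_5.

5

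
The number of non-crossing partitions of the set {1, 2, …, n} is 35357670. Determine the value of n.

Non-crossing partitions of [n] are counted by C_n; 35357670 = C_16.

16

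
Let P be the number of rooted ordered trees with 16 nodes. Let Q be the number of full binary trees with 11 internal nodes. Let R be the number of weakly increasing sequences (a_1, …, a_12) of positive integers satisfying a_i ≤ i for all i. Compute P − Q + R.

A rooted plane tree on 16 nodes has 15 edges, and such trees are counted by C_15. So P = C_15 = 9694845.
Full binary trees with n internal nodes are counted by C_n; here n = 11. So Q = C_11 = 58786.
Such sub-staircase sequences of length n are counted by C_n; here n = 12. So R = C_12 = 208012.
P − Q + R = 9694845 − 58786 + 208012 = 9844071.

9844071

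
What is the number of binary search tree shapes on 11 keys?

Binary trees (left/right distinguished) on n nodes are counted by C_n; here n = 11.
C_11 = C(22,11)/12 = 705432/12 = 58786.

58786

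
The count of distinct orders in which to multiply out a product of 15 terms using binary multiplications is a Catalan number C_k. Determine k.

Parenthesizations of m factors correspond to full binary trees with m leaves, counted by C_{m−1}; m = 15 gives C_14.

14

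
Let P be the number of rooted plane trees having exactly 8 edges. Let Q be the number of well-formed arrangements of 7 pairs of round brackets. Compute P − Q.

Rooted ordered trees with n edges are counted by C_n; here n = 8. So P = C_8 = 1430.
A balanced arrangement of 7 bracket pairs is a Dyck word of semilength 7, so the count is C_7. So Q = C_7 = 429.
P − Q = 1430 − 429 = 1001.

1001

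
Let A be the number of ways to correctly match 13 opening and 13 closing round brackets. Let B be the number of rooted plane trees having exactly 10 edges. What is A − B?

726104

A balanced arrangement of 13 bracket pairs is a Dyck word of semilength 13, so the count is C_13. So A = C_13 = 742900.
Rooted ordered trees with n edges are counted by C_n; here n = 10. So B = C_10 = 16796.
A − B = 742900 − 16796 = 726104.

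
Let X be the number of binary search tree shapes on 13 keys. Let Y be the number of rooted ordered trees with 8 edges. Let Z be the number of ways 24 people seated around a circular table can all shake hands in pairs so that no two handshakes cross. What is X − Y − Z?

There are C_n binary search tree shapes on n keys; with n = 13 that is C_13. So X = C_13 = 742900.
A rooted plane tree with 8 edges has 9 nodes, and the count is C_8. So Y = C_8 = 1430.
Non-crossing handshake pairings of 2n people are counted by C_n; 24 people gives n = 12. So Z = C_12 = 208012.
X − Y − Z = 742900 − 1430 − 208012 = 533458.

533458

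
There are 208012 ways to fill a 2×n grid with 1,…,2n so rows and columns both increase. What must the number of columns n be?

Standard Young tableaux of shape 2×n are counted by C_n. Since C_12 = 208012, the index is 12.

12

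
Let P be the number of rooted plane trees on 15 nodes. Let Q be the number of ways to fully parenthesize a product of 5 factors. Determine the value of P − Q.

Rooted ordered (plane) trees on m nodes have m−1 edges and are counted by C_{m−1}; m = 15 gives C_14. So P = C_14 = 2674440.
Bracketing 5 factors into binary products is counted by C_{5−1} = C_4. So Q = C_4 = 14.
P − Q = 2674440 − 14 = 2674426.

2674426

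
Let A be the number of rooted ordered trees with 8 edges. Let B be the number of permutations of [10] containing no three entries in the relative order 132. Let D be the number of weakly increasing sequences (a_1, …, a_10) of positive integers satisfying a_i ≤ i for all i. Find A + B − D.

1430

A rooted plane tree with 8 edges has 9 nodes, and the count is C_8. So A = C_8 = 1430.
For any fixed pattern of length 3, the pattern-avoiding permutations of [10] number C_10. So B = C_10 = 16796.
Weakly increasing sequences with a_i ≤ i biject with Dyck paths of semilength 10, so there are C_10. So D = C_10 = 16796.
A + B − D = 1430 + 16796 − 16796 = 1430.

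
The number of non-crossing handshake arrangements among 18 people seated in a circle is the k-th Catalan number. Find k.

9

With 18 = 2·9 people, non-crossing handshake pairings are non-crossing perfect matchings on a circle, counted by C_9.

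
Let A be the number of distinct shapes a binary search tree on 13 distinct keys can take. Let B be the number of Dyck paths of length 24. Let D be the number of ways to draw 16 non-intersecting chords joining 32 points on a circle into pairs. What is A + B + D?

Rooted binary trees with 13 nodes (each child slot possibly empty) number C_13. So A = C_13 = 742900.
Paths of 12 up- and 12 down-steps that never dip below the axis are Dyck paths; their count is C_12. So B = C_12 = 208012.
Non-crossing perfect matchings of 2n points on a circle are counted by C_n; with 32 points, n = 16. So D = C_16 = 35357670.
A + B + D = 742900 + 208012 + 35357670 = 36308582.

36308582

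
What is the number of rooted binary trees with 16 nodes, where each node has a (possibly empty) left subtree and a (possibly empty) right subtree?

35357670

Rooted binary trees with 16 nodes (each child slot possibly empty) number C_16.
C_16 = 35357670.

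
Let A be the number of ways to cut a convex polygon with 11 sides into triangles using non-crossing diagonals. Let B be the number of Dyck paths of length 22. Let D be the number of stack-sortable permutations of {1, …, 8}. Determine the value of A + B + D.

Triangulations of a convex m-gon are counted by C_{m−2}; with m = 11 this is C_9. So A = C_9 = 4862.
Dyck paths of semilength n (length 2n) are counted by C_n; here n = 11. So B = C_11 = 58786.
Stack-sortable permutations are exactly the 231-avoiding ones, counted by C_n; here n = 8. So D = C_8 = 1430.
A + B + D = 4862 + 58786 + 1430 = 65078.

65078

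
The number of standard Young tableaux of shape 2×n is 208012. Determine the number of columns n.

Standard Young tableaux of shape 2×n are counted by C_n. Since C_12 = 208012, the index is 12.

12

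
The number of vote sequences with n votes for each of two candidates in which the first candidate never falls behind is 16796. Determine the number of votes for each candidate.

10

Such ballot sequences with n votes each are counted by C_n. The Catalan number equal to 16796 is C_10.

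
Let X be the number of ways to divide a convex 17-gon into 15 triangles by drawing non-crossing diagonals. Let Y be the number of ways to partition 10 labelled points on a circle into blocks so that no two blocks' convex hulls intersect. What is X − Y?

A convex 17-gon is triangulated into 15 triangles, and the number of such triangulations is the Catalan number C_{17−2} = C_15. So X = C_15 = 9694845.
Non-crossing partitions of an n-element set are counted by C_n; here n = 10. So Y = C_10 = 16796.
X − Y = 9694845 − 16796 = 9678049.

9678049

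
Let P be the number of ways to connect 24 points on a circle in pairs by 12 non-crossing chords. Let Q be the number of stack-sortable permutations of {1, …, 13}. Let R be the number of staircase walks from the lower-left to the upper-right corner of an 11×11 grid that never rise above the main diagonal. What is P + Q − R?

892126

Non-crossing perfect matchings of 2n points on a circle are counted by C_n; with 24 points, n = 12. So P = C_12 = 208012.
Stack-sortable permutations are exactly the 231-avoiding ones, counted by C_n; here n = 13. So Q = C_13 = 742900.
Sub-diagonal monotone paths from (0,0) to (11,11) biject with Dyck paths of semilength 11, giving C_11. So R = C_11 = 58786.
P + Q − R = 208012 + 742900 − 58786 = 892126.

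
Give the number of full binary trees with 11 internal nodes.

58786

The number of full binary trees on 11 internal nodes is the Catalan number C_11.
C_11 = C(22,11)/12 = 705432/12 = 58786.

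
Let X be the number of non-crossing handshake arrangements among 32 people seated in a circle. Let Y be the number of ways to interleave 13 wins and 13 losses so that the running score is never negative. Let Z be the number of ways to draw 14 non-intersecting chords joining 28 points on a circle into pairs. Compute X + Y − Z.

33426130

With 32 = 2·16 people, non-crossing handshake pairings are non-crossing perfect matchings on a circle, counted by C_16. So X = C_16 = 35357670.
Ballot sequences with n votes each where one side never trails are Dyck words, counted by C_n; here n = 13. So Y = C_13 = 742900.
Pairing 28 circle points by 14 non-crossing chords gives C_14 matchings. So Z = C_14 = 2674440.
X + Y − Z = 35357670 + 742900 − 2674440 = 33426130.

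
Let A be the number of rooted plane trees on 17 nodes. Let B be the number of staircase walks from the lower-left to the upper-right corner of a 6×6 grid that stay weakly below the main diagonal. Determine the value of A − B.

Rooted ordered (plane) trees on m nodes have m−1 edges and are counted by C_{m−1}; m = 17 gives C_16. So A = C_16 = 35357670.
Sub-diagonal monotone paths from (0,0) to (6,6) biject with Dyck paths of semilength 6, giving C_6. So B = C_6 = 132.
A − B = 35357670 − 132 = 35357538.

35357538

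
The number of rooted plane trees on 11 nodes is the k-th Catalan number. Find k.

10

Rooted ordered (plane) trees on m nodes have m−1 edges and are counted by C_{m−1}; m = 11 gives C_10.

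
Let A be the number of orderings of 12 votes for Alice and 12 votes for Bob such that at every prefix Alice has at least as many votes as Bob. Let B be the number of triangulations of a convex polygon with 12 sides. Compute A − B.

Ballot sequences with n votes each where one side never trails are Dyck words, counted by C_n; here n = 12. So A = C_12 = 208012.
The number of triangulations of a 12-gon is the Catalan number C_10 (index = sides − 2). So B = C_10 = 16796.
A − B = 208012 − 16796 = 191216.

191216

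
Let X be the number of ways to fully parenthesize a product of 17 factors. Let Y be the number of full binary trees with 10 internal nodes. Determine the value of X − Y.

Parenthesizations of m factors correspond to full binary trees with m leaves, counted by C_{m−1}; m = 17 gives C_16. So X = C_16 = 35357670.
The number of full binary trees on 10 internal nodes is the Catalan number C_10. So Y = C_10 = 16796.
X − Y = 35357670 − 16796 = 35340874.

35340874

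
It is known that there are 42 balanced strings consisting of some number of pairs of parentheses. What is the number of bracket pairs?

Balanced strings of n bracket-pairs are counted by C_n; 42 = C_5.

5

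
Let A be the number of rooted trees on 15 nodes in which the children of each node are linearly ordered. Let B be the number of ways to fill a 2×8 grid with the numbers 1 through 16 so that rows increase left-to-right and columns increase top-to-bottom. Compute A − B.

2673010

Rooted ordered (plane) trees on m nodes have m−1 edges and are counted by C_{m−1}; m = 15 gives C_14. So A = C_14 = 2674440.
Standard Young tableaux of shape 2×n are counted by C_n; here n = 8. So B = C_8 = 1430.
A − B = 2674440 − 1430 = 2673010.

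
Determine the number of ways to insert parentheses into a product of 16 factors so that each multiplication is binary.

Parenthesizations of m factors correspond to full binary trees with m leaves, counted by C_{m−1}; m = 16 gives C_15.
C_15 = C(30,15)/16 = 155117520/16 = 9694845.

9694845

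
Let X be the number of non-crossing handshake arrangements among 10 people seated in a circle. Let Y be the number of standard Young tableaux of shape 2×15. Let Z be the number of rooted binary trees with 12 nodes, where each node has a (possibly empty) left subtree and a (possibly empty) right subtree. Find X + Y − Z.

With 10 = 2·5 people, non-crossing handshake pairings are non-crossing perfect matchings on a circle, counted by C_5. So X = C_5 = 42.
By the hook-length formula (or a Dyck-path bijection), SYT of shape 2×15 number C_15. So Y = C_15 = 9694845.
Rooted binary trees with 12 nodes (each child slot possibly empty) number C_12. So Z = C_12 = 208012.
X + Y − Z = 42 + 9694845 − 208012 = 9486875.

9486875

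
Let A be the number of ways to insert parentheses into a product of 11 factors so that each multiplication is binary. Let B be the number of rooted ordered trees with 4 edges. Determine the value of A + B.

Ways to associate a product of 11 factors correspond to binary trees on 11 leaves, so the count is C_10. So A = C_10 = 16796.
A rooted plane tree with 4 edges has 5 nodes, and the count is C_4. So B = C_4 = 14.
A + B = 16796 + 14 = 16810.

16810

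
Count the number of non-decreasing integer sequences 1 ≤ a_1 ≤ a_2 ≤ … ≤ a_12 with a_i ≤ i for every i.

Such sub-staircase sequences of length n are counted by C_n; here n = 12.
C_12 = C(24,12)/13 = 2704156/13 = 208012.

208012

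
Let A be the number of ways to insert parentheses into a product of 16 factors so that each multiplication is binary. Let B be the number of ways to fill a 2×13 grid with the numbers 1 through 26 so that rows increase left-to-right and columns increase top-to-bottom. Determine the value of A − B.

Parenthesizations of m factors correspond to full binary trees with m leaves, counted by C_{m−1}; m = 16 gives C_15. So A = C_15 = 9694845.
Standard Young tableaux of shape 2×n are counted by C_n; here n = 13. So B = C_13 = 742900.
A − B = 9694845 − 742900 = 8951945.

8951945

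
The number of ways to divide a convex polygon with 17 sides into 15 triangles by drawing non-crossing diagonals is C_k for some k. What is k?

A convex 17-gon is triangulated into 15 triangles, and the number of such triangulations is the Catalan number C_{17−2} = C_15.

15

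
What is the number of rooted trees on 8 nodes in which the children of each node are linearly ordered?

A rooted plane tree on 8 nodes has 7 edges, and such trees are counted by C_7.
C_7 = C(14,7)/8 = 3432/8 = 429.

429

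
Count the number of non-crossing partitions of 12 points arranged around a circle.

208012

Non-crossing partitions of an n-element set are counted by C_n; here n = 12.
C_12 = C(24,12)/13 = 2704156/13 = 208012.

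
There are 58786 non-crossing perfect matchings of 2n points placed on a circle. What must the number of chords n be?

Non-crossing pairings of 2n points on a circle are counted by C_n. The Catalan number equal to 58786 is C_11.

11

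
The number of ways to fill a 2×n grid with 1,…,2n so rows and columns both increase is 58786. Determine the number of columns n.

11

Standard Young tableaux of shape 2×n are counted by C_n. Since C_11 = 58786, the index is 11.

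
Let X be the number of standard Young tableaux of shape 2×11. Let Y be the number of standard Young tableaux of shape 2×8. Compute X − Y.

By the hook-length formula (or a Dyck-path bijection), SYT of shape 2×11 number C_11. So X = C_11 = 58786.
Standard Young tableaux of shape 2×n are counted by C_n; here n = 8. So Y = C_8 = 1430.
X − Y = 58786 − 1430 = 57356.

57356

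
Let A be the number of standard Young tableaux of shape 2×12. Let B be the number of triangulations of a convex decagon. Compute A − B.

Standard Young tableaux of shape 2×n are counted by C_n; here n = 12. So A = C_12 = 208012.
Triangulations of a convex m-gon are counted by C_{m−2}; with m = 10 this is C_8. So B = C_8 = 1430.
A − B = 208012 − 1430 = 206582.

206582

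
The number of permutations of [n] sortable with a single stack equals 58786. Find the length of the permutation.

Stack-sortable permutations of [n] are counted by C_n. Since C_11 = 58786, the index is 11.

11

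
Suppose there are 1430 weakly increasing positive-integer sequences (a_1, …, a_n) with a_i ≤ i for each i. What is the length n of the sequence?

Such sub-staircase sequences of length n are counted by C_n, and C_8 = 1430.

8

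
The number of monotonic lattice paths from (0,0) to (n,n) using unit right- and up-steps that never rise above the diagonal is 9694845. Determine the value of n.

15

Such diagonal-avoiding paths in an n×n grid are counted by C_n; 9694845 = C_15.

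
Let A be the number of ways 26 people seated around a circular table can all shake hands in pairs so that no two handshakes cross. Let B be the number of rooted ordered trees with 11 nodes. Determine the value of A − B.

Non-crossing handshake pairings of 2n people are counted by C_n; 26 people gives n = 13. So A = C_13 = 742900.
A rooted plane tree on 11 nodes has 10 edges, and such trees are counted by C_10. So B = C_10 = 16796.
A − B = 742900 − 16796 = 726104.

726104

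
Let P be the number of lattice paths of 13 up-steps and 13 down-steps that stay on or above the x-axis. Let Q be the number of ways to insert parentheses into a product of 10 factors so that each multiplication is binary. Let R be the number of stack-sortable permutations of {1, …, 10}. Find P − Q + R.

Paths of 13 up- and 13 down-steps that never dip below the axis are Dyck paths; their count is C_13. So P = C_13 = 742900.
Ways to associate a product of 10 factors correspond to binary trees on 10 leaves, so the count is C_9. So Q = C_9 = 4862.
Stack-sortable permutations are exactly the 231-avoiding ones, counted by C_n; here n = 10. So R = C_10 = 16796.
P − Q + R = 742900 − 4862 + 16796 = 754834.

754834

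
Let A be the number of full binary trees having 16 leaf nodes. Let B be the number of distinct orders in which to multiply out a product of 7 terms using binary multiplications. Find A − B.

Full binary trees with 16 leaves have 16−1 = 15 internal nodes, so there are C_15 of them. So A = C_15 = 9694845.
Parenthesizations of m factors correspond to full binary trees with m leaves, counted by C_{m−1}; m = 7 gives C_6. So B = C_6 = 132.
A − B = 9694845 − 132 = 9694713.

9694713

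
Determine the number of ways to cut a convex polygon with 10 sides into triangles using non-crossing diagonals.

1430

A convex 10-gon is triangulated into 8 triangles, and the number of such triangulations is the Catalan number C_{10−2} = C_8.
C_8 = C_7 · 2(2·7+1)/(7+2) = 429 · 30/9 = 1430.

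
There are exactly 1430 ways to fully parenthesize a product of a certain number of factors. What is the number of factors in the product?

9

Parenthesizations of m factors are counted by C_{m−1}. The Catalan number equal to 1430 is C_8.
So the index is 8, and the number of factors is 8 + 1 = 9.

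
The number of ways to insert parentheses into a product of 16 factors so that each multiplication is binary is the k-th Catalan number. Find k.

Ways to associate a product of 16 factors correspond to binary trees on 16 leaves, so the count is C_15.

15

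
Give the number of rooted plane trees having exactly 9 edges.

4862

Rooted ordered trees with n edges are counted by C_n; here n = 9.
C_9 = 4862.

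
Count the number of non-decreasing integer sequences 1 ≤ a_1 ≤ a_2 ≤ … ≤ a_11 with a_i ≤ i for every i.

58786

Weakly increasing sequences with a_i ≤ i biject with Dyck paths of semilength 11, so there are C_11.
C_11 = C(22,11)/12 = 705432/12 = 58786.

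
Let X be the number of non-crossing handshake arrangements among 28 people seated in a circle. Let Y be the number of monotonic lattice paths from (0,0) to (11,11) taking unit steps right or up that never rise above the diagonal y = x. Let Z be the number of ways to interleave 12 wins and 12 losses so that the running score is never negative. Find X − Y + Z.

With 28 = 2·14 people, non-crossing handshake pairings are non-crossing perfect matchings on a circle, counted by C_14. So X = C_14 = 2674440.
Monotone paths in an n×n grid that stay weakly below the diagonal are counted by C_n; here n = 11. So Y = C_11 = 58786.
Reading a vote for the leader as '(' and for the other as ')' turns such a sequence into a balanced string of 12 pairs, so the count is C_12. So Z = C_12 = 208012.
X − Y + Z = 2674440 − 58786 + 208012 = 2823666.

2823666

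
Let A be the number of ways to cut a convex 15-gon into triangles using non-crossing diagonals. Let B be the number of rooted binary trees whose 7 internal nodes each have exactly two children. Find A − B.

The number of triangulations of a 15-gon is the Catalan number C_13 (index = sides − 2). So A = C_13 = 742900.
The number of full binary trees on 7 internal nodes is the Catalan number C_7. So B = C_7 = 429.
A − B = 742900 − 429 = 742471.

742471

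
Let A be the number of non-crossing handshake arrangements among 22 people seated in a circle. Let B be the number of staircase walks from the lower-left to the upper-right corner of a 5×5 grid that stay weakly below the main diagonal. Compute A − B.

With 22 = 2·11 people, non-crossing handshake pairings are non-crossing perfect matchings on a circle, counted by C_11. So A = C_11 = 58786.
Sub-diagonal monotone paths from (0,0) to (5,5) biject with Dyck paths of semilength 5, giving C_5. So B = C_5 = 42.
A − B = 58786 − 42 = 58744.

58744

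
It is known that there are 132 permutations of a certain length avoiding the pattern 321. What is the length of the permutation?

6

Permutations of [n] avoiding a fixed length-3 pattern are counted by C_n. Since C_6 = 132, the index is 6.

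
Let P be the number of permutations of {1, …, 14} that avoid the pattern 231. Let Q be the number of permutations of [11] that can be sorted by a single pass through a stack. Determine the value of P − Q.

Permutations of [n] avoiding any single length-3 pattern are counted by C_n; here n = 14. So P = C_14 = 2674440.
Stack-sortable permutations are exactly the 231-avoiding ones, counted by C_n; here n = 11. So Q = C_11 = 58786.
P − Q = 2674440 − 58786 = 2615654.

2615654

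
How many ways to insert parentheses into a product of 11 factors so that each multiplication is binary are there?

16796

Bracketing 11 factors into binary products is counted by C_{11−1} = C_10.
C_10 = 16796.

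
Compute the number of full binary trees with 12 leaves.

58786

A full binary tree with L leaves has L−1 internal nodes and is counted by C_{L−1}; L = 12 gives C_11.
C_11 = C(22,11)/12 = 705432/12 = 58786.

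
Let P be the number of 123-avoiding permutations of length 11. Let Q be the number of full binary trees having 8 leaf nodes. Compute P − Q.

58357

Permutations of [n] avoiding any single length-3 pattern are counted by C_n; here n = 11. So P = C_11 = 58786.
A full binary tree with L leaves has L−1 internal nodes and is counted by C_{L−1}; L = 8 gives C_7. So Q = C_7 = 429.
P − Q = 58786 − 429 = 58357.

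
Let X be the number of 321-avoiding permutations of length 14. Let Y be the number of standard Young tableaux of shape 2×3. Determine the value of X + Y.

Permutations of [n] avoiding any single length-3 pattern are counted by C_n; here n = 14. So X = C_14 = 2674440.
Standard Young tableaux of shape 2×n are counted by C_n; here n = 3. So Y = C_3 = 5.
X + Y = 2674440 + 5 = 2674445.

2674445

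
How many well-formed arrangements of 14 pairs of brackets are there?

2674440

With 14 pairs the number of balanced bracket strings is the Catalan number C_14.
C_14 = 2674440.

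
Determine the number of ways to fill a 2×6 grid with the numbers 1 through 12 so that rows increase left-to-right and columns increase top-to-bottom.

Standard Young tableaux of shape 2×n are counted by C_n; here n = 6.
C_6 = C_5 · 2(2·5+1)/(5+2) = 42 · 22/7 = 132.

132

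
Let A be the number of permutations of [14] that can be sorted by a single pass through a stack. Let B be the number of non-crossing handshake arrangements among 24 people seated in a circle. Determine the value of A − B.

By Knuth's characterisation, the stack-sortable permutations of length 14 are the 231-avoiders, numbering C_14. So A = C_14 = 2674440.
With 24 = 2·12 people, non-crossing handshake pairings are non-crossing perfect matchings on a circle, counted by C_12. So B = C_12 = 208012.
A − B = 2674440 − 208012 = 2466428.

2466428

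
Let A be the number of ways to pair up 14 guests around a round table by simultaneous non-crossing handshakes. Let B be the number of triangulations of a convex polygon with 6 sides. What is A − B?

With 14 = 2·7 people, non-crossing handshake pairings are non-crossing perfect matchings on a circle, counted by C_7. So A = C_7 = 429.
The number of triangulations of a 6-gon is the Catalan number C_4 (index = sides − 2). So B = C_4 = 14.
A − B = 429 − 14 = 415.

415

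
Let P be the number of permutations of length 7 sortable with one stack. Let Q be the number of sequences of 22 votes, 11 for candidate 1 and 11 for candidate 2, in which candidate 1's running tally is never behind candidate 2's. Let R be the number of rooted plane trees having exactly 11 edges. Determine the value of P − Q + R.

By Knuth's characterisation, the stack-sortable permutations of length 7 are the 231-avoiders, numbering C_7. So P = C_7 = 429.
Reading a vote for the leader as '(' and for the other as ')' turns such a sequence into a balanced string of 11 pairs, so the count is C_11. So Q = C_11 = 58786.
Rooted ordered trees with n edges are counted by C_n; here n = 11. So R = C_11 = 58786.
P − Q + R = 429 − 58786 + 58786 = 429.

429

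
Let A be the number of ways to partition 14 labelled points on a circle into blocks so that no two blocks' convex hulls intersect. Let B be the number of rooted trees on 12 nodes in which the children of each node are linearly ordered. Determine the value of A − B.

Non-crossing partitions of an n-element set are counted by C_n; here n = 14. So A = C_14 = 2674440.
A rooted plane tree on 12 nodes has 11 edges, and such trees are counted by C_11. So B = C_11 = 58786.
A − B = 2674440 − 58786 = 2615654.

2615654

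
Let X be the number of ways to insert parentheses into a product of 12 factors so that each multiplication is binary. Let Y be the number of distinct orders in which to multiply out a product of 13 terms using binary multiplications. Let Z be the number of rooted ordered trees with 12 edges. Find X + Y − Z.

Parenthesizations of m factors correspond to full binary trees with m leaves, counted by C_{m−1}; m = 12 gives C_11. So X = C_11 = 58786.
Bracketing 13 factors into binary products is counted by C_{13−1} = C_12. So Y = C_12 = 208012.
Rooted ordered trees with n edges are counted by C_n; here n = 12. So Z = C_12 = 208012.
X + Y − Z = 58786 + 208012 − 208012 = 58786.

58786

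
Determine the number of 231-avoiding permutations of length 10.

16796

For any fixed pattern of length 3, the pattern-avoiding permutations of [10] number C_10.
C_10 = 16796.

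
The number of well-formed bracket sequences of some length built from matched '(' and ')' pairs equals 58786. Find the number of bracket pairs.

Balanced strings of n bracket-pairs are counted by C_n. The Catalan number equal to 58786 is C_11.

11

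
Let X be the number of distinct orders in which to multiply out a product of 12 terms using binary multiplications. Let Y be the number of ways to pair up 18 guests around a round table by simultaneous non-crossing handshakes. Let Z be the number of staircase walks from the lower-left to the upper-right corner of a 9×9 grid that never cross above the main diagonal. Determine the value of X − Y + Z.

Bracketing 12 factors into binary products is counted by C_{12−1} = C_11. So X = C_11 = 58786.
With 18 = 2·9 people, non-crossing handshake pairings are non-crossing perfect matchings on a circle, counted by C_9. So Y = C_9 = 4862.
Monotone paths in an n×n grid that stay weakly below the diagonal are counted by C_n; here n = 9. So Z = C_9 = 4862.
X − Y + Z = 58786 − 4862 + 4862 = 58786.

58786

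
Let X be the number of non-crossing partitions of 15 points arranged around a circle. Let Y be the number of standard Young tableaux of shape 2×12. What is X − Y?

9486833

The non-crossing partitions of [15] form a lattice of size C_15. So X = C_15 = 9694845.
Standard Young tableaux of shape 2×n are counted by C_n; here n = 12. So Y = C_12 = 208012.
X − Y = 9694845 − 208012 = 9486833.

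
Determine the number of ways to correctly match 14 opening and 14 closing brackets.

A balanced arrangement of 14 bracket pairs is a Dyck word of semilength 14, so the count is C_14.
C_14 = C_13 · 2(2·13+1)/(13+2) = 742900 · 54/15 = 2674440.

2674440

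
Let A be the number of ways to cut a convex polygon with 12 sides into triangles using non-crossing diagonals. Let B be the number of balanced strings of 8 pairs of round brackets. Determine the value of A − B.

A convex 12-gon is triangulated into 10 triangles, and the number of such triangulations is the Catalan number C_{12−2} = C_10. So A = C_10 = 16796.
Balanced strings of n pairs of brackets are counted by C_n; here n = 8. So B = C_8 = 1430.
A − B = 16796 − 1430 = 15366.

15366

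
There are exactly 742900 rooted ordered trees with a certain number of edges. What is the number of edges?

Rooted ordered trees with n edges are counted by C_n, and C_13 = 742900.

13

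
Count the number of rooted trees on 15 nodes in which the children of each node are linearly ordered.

A rooted plane tree on 15 nodes has 14 edges, and such trees are counted by C_14.
C_14 = C(28,14)/15 = 40116600/15 = 2674440.

2674440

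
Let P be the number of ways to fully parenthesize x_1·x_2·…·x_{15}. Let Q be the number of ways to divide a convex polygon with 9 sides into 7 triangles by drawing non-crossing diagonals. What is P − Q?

Parenthesizations of m factors correspond to full binary trees with m leaves, counted by C_{m−1}; m = 15 gives C_14. So P = C_14 = 2674440.
Triangulations of a convex m-gon are counted by C_{m−2}; with m = 9 this is C_7. So Q = C_7 = 429.
P − Q = 2674440 − 429 = 2674011.

2674011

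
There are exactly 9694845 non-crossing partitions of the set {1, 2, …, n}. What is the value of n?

15

Non-crossing partitions of [n] are counted by C_n. Since C_15 = 9694845, the index is 15.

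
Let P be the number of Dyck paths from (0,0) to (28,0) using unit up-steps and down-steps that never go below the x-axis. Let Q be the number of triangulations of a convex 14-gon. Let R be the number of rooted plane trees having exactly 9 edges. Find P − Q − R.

2461566

Paths of 14 up- and 14 down-steps that never dip below the axis are Dyck paths; their count is C_14. So P = C_14 = 2674440.
The number of triangulations of a 14-gon is the Catalan number C_12 (index = sides − 2). So Q = C_12 = 208012.
A rooted plane tree with 9 edges has 10 nodes, and the count is C_9. So R = C_9 = 4862.
P − Q − R = 2674440 − 208012 − 4862 = 2461566.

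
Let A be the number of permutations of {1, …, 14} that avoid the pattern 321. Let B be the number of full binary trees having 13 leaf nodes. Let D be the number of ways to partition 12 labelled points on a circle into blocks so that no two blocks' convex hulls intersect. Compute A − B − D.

For any fixed pattern of length 3, the pattern-avoiding permutations of [14] number C_14. So A = C_14 = 2674440.
Full binary trees with 13 leaves have 13−1 = 12 internal nodes, so there are C_12 of them. So B = C_12 = 208012.
Non-crossing partitions of an n-element set are counted by C_n; here n = 12. So D = C_12 = 208012.
A − B − D = 2674440 − 208012 − 208012 = 2258416.

2258416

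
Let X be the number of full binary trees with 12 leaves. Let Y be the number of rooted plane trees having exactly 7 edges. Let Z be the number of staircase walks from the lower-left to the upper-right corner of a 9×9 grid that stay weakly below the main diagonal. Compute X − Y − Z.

Full binary trees with 12 leaves have 12−1 = 11 internal nodes, so there are C_11 of them. So X = C_11 = 58786.
A rooted plane tree with 7 edges has 8 nodes, and the count is C_7. So Y = C_7 = 429.
Sub-diagonal monotone paths from (0,0) to (9,9) biject with Dyck paths of semilength 9, giving C_9. So Z = C_9 = 4862.
X − Y − Z = 58786 − 429 − 4862 = 53495.

53495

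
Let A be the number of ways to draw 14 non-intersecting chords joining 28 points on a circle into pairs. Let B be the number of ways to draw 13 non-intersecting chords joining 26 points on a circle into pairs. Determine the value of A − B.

Non-crossing perfect matchings of 2n points on a circle are counted by C_n; with 28 points, n = 14. So A = C_14 = 2674440.
Non-crossing perfect matchings of 2n points on a circle are counted by C_n; with 26 points, n = 13. So B = C_13 = 742900.
A − B = 2674440 − 742900 = 1931540.

1931540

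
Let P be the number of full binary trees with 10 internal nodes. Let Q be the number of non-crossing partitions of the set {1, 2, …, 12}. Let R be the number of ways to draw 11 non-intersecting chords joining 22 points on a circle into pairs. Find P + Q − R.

Full binary trees with n internal nodes are counted by C_n; here n = 10. So P = C_10 = 16796.
The non-crossing partitions of [12] form a lattice of size C_12. So Q = C_12 = 208012.
Non-crossing perfect matchings of 2n points on a circle are counted by C_n; with 22 points, n = 11. So R = C_11 = 58786.
P + Q − R = 16796 + 208012 − 58786 = 166022.

166022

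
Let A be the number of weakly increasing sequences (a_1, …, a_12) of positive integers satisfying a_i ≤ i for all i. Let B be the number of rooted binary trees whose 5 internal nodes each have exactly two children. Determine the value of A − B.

Such sub-staircase sequences of length n are counted by C_n; here n = 12. So A = C_12 = 208012.
The number of full binary trees on 5 internal nodes is the Catalan number C_5. So B = C_5 = 42.
A − B = 208012 − 42 = 207970.

207970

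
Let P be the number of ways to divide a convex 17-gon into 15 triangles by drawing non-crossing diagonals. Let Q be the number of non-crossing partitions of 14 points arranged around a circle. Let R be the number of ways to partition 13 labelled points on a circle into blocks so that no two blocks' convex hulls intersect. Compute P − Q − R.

6277505

The number of triangulations of a 17-gon is the Catalan number C_15 (index = sides − 2). So P = C_15 = 9694845.
Non-crossing partitions of an n-element set are counted by C_n; here n = 14. So Q = C_14 = 2674440.
Non-crossing partitions of an n-element set are counted by C_n; here n = 13. So R = C_13 = 742900.
P − Q − R = 9694845 − 2674440 − 742900 = 6277505.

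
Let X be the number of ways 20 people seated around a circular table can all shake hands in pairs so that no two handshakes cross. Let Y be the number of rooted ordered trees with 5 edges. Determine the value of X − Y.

Non-crossing handshake pairings of 2n people are counted by C_n; 20 people gives n = 10. So X = C_10 = 16796.
A rooted plane tree with 5 edges has 6 nodes, and the count is C_5. So Y = C_5 = 42.
X − Y = 16796 − 42 = 16754.

16754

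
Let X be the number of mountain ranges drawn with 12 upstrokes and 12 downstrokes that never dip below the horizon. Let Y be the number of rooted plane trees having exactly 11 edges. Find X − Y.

149226

Dyck paths of semilength n (length 2n) are counted by C_n; here n = 12. So X = C_12 = 208012.
Rooted ordered trees with n edges are counted by C_n; here n = 11. So Y = C_11 = 58786.
X − Y = 208012 − 58786 = 149226.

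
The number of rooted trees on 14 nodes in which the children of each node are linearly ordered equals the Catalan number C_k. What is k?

13

A rooted plane tree on 14 nodes has 13 edges, and such trees are counted by C_13.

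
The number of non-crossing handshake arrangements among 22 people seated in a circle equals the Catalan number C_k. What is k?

Non-crossing handshake pairings of 2n people are counted by C_n; 22 people gives n = 11.

11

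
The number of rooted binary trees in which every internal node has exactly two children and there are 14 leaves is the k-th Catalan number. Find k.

Full binary trees with 14 leaves have 14−1 = 13 internal nodes, so there are C_13 of them.

13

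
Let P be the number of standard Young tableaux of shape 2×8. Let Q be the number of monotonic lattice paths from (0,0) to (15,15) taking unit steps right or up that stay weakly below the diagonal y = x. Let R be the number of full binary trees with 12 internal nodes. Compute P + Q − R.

9488263

By the hook-length formula (or a Dyck-path bijection), SYT of shape 2×8 number C_8. So P = C_8 = 1430.
Monotone paths in an n×n grid that stay weakly below the diagonal are counted by C_n; here n = 15. So Q = C_15 = 9694845.
The number of full binary trees on 12 internal nodes is the Catalan number C_12. So R = C_12 = 208012.
P + Q − R = 1430 + 9694845 − 208012 = 9488263.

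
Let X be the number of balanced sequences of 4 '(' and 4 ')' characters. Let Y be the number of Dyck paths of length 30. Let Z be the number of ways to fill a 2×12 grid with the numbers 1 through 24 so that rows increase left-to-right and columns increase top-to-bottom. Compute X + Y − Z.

With 4 pairs the number of balanced bracket strings is the Catalan number C_4. So X = C_4 = 14.
A Dyck path with 15 up-steps and 15 down-steps has semilength 15, so there are C_15 of them. So Y = C_15 = 9694845.
By the hook-length formula (or a Dyck-path bijection), SYT of shape 2×12 number C_12. So Z = C_12 = 208012.
X + Y − Z = 14 + 9694845 − 208012 = 9486847.

9486847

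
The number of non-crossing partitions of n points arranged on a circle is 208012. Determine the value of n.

Non-crossing partitions of [n] are counted by C_n; 208012 = C_12.

12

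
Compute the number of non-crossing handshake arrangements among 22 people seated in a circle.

With 22 = 2·11 people, non-crossing handshake pairings are non-crossing perfect matchings on a circle, counted by C_11.
C_11 = C(22,11)/12 = 705432/12 = 58786.

58786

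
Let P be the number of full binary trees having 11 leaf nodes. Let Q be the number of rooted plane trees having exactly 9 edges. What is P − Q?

A full binary tree with L leaves has L−1 internal nodes and is counted by C_{L−1}; L = 11 gives C_10. So P = C_10 = 16796.
A rooted plane tree with 9 edges has 10 nodes, and the count is C_9. So Q = C_9 = 4862.
P − Q = 16796 − 4862 = 11934.

11934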